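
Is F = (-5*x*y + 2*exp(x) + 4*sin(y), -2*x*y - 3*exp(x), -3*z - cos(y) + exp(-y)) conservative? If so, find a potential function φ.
No, ∇×F = (sin(y) - exp(-y), 0, 5*x - 2*y - 3*exp(x) - 4*cos(y)) ≠ 0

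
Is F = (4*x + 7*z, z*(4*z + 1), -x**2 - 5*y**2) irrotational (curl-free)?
No, ∇×F = (-10*y - 8*z - 1, 2*x + 7, 0)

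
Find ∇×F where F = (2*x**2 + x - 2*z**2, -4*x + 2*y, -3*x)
(0, 3 - 4*z, -4)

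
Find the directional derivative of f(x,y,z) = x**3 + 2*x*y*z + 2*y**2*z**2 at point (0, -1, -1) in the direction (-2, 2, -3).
0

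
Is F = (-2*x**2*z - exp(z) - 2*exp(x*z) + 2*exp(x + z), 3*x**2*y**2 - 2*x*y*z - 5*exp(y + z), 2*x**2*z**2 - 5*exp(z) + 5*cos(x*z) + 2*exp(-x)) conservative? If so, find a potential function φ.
No, ∇×F = (2*x*y + 5*exp(y + z), -2*x**2 - 4*x*z**2 - 2*x*exp(x*z) + 5*z*sin(x*z) - exp(z) + 2*exp(x + z) + 2*exp(-x), 2*y*(3*x*y - z)) ≠ 0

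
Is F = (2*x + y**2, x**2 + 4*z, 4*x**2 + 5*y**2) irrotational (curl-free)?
No, ∇×F = (10*y - 4, -8*x, 2*x - 2*y)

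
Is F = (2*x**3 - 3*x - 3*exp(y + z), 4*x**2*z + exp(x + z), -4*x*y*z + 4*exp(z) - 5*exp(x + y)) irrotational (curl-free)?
No, ∇×F = (-4*x**2 - 4*x*z - 5*exp(x + y) - exp(x + z), 4*y*z + 5*exp(x + y) - 3*exp(y + z), 8*x*z + exp(x + z) + 3*exp(y + z))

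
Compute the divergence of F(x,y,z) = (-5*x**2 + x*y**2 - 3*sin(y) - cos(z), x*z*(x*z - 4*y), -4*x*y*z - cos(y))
-4*x*y - 4*x*z - 10*x + y**2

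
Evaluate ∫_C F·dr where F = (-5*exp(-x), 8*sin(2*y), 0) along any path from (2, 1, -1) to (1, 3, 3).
-4*cos(6) + 4*cos(2) - 5*exp(-2) + 5*exp(-1)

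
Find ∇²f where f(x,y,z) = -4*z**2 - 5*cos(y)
5*cos(y) - 8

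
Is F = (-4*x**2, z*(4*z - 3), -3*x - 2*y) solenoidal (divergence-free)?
No, ∇·F = -8*x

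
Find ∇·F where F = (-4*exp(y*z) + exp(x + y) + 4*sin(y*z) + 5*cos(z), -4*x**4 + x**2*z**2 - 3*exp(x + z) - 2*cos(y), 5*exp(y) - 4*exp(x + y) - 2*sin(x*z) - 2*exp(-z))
-2*x*cos(x*z) + exp(x + y) + 2*sin(y) + 2*exp(-z)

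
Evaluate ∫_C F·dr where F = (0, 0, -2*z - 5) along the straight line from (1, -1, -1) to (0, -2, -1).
0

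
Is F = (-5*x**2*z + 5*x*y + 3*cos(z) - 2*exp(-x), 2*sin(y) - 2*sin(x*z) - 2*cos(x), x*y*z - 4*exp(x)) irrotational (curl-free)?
No, ∇×F = (x*(z + 2*cos(x*z)), -5*x**2 - y*z + 4*exp(x) - 3*sin(z), -5*x - 2*z*cos(x*z) + 2*sin(x))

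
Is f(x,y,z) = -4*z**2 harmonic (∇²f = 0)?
No, ∇²f = -8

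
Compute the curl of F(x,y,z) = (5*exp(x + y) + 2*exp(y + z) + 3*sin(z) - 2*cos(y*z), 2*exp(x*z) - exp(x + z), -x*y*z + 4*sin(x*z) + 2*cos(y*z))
(-x*z - 2*x*exp(x*z) - 2*z*sin(y*z) + exp(x + z), y*z + 2*y*sin(y*z) - 4*z*cos(x*z) + 2*exp(y + z) + 3*cos(z), 2*z*exp(x*z) - 2*z*sin(y*z) - 5*exp(x + y) - exp(x + z) - 2*exp(y + z))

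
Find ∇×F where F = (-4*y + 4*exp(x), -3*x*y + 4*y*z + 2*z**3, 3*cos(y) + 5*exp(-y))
(-4*y - 6*z**2 - 3*sin(y) - 5*exp(-y), 0, 4 - 3*y)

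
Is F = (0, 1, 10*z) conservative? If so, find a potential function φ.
Yes, F is conservative. φ = y + 5*z**2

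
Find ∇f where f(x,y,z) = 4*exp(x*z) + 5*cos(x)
(4*z*exp(x*z) - 5*sin(x), 0, 4*x*exp(x*z))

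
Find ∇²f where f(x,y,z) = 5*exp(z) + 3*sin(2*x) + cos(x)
5*exp(z) - 12*sin(2*x) - cos(x)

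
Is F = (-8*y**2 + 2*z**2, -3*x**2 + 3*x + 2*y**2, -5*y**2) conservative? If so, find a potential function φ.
No, ∇×F = (-10*y, 4*z, -6*x + 16*y + 3) ≠ 0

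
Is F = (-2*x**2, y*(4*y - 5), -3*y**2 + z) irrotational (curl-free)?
No, ∇×F = (-6*y, 0, 0)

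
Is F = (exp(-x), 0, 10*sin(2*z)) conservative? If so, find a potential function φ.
Yes, F is conservative. φ = -5*cos(2*z) - exp(-x)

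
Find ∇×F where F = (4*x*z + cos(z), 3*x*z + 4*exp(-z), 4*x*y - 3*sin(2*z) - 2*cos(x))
(x + 4*exp(-z), 4*x - 4*y - 2*sin(x) - sin(z), 3*z)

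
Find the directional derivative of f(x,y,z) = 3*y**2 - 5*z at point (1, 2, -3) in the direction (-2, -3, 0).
-36*sqrt(13)/13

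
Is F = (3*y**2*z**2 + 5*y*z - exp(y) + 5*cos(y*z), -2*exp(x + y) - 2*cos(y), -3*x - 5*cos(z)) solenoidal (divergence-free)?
No, ∇·F = -2*exp(x + y) + 2*sin(y) + 5*sin(z)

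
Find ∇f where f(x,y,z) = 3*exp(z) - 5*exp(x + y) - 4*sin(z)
(-5*exp(x + y), -5*exp(x + y), 3*exp(z) - 4*cos(z))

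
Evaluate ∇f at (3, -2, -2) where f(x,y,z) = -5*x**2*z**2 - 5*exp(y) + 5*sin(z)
(-120, -5*exp(-2), 5*cos(2) + 180)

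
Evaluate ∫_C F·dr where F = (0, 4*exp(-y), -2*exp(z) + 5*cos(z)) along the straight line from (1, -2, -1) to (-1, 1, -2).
-5*sin(2) - 2*exp(-1) - 2*exp(-2) + 5*sin(1) + 4*exp(2)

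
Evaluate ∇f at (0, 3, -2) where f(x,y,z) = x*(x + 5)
(5, 0, 0)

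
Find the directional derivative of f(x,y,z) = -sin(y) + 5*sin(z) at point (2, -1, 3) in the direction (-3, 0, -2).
-10*sqrt(13)*cos(3)/13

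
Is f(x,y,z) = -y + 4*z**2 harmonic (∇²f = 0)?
No, ∇²f = 8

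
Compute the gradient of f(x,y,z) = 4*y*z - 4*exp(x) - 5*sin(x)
(-4*exp(x) - 5*cos(x), 4*z, 4*y)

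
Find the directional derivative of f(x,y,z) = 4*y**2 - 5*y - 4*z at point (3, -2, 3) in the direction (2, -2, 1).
38/3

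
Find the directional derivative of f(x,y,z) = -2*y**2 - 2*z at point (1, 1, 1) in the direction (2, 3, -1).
-5*sqrt(14)/7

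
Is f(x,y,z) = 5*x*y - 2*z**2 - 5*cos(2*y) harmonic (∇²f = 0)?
No, ∇²f = 20*cos(2*y) - 4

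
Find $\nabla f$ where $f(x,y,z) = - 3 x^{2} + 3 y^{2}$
(-6*x, 6*y, 0)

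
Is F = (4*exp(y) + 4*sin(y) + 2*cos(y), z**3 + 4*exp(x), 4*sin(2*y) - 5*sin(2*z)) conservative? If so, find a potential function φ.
No, ∇×F = (-3*z**2 + 8*cos(2*y), 0, 4*exp(x) - 4*exp(y) + 2*sin(y) - 4*cos(y)) ≠ 0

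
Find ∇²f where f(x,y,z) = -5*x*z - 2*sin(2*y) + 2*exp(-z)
8*sin(2*y) + 2*exp(-z)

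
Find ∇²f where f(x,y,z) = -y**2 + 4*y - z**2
-4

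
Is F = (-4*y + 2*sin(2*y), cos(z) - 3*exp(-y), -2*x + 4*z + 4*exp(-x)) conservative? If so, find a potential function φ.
No, ∇×F = (sin(z), 2 + 4*exp(-x), 8*sin(y)**2) ≠ 0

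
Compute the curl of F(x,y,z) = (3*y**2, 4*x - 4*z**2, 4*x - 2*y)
(8*z - 2, -4, 4 - 6*y)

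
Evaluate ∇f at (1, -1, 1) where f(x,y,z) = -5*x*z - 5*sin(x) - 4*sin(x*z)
(-5 - 9*cos(1), 0, -5 - 4*cos(1))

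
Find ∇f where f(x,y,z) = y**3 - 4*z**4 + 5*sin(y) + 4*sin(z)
(0, 3*y**2 + 5*cos(y), -16*z**3 + 4*cos(z))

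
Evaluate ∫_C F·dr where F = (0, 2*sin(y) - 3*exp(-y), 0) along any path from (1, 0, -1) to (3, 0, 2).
0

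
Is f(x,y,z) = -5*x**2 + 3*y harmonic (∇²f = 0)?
No, ∇²f = -10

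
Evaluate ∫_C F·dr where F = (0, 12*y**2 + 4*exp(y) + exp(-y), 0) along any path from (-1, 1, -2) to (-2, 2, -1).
(-1 + E + 4*(-E + 7 + exp(2))*exp(2))*exp(-2)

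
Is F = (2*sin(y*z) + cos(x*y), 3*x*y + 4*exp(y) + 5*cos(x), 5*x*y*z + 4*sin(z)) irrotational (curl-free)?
No, ∇×F = (5*x*z, y*(-5*z + 2*cos(y*z)), x*sin(x*y) + 3*y - 2*z*cos(y*z) - 5*sin(x))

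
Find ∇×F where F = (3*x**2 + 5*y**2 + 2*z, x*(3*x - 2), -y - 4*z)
(-1, 2, 6*x - 10*y - 2)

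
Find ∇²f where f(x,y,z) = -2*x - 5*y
0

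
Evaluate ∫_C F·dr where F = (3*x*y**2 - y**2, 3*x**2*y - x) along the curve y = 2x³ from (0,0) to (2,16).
10072/7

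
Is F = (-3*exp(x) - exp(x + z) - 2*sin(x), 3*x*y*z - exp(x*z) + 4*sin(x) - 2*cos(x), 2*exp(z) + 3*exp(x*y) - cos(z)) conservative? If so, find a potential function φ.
No, ∇×F = (x*(-3*y + 3*exp(x*y) + exp(x*z)), -3*y*exp(x*y) - exp(x + z), 3*y*z - z*exp(x*z) + 2*sin(x) + 4*cos(x)) ≠ 0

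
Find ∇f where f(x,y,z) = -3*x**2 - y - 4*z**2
(-6*x, -1, -8*z)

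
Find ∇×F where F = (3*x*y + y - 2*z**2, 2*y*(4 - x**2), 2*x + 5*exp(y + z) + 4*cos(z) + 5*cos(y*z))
(-5*z*sin(y*z) + 5*exp(y + z), -4*z - 2, -4*x*y - 3*x - 1)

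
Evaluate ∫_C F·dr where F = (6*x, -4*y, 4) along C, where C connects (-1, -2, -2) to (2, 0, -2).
17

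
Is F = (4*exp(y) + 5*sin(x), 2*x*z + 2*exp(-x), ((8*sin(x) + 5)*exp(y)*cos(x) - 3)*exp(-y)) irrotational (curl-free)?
No, ∇×F = (-2*x + 3*exp(-y), 5*sin(x) - 8*cos(2*x), 2*z - 4*exp(y) - 2*exp(-x))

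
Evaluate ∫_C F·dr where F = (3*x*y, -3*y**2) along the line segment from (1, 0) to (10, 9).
243/2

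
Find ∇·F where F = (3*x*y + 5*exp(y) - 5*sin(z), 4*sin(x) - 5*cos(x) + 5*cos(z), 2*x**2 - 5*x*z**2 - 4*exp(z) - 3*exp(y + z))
-10*x*z + 3*y - 4*exp(z) - 3*exp(y + z)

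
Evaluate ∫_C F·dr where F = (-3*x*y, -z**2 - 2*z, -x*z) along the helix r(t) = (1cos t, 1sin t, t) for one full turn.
-4*pi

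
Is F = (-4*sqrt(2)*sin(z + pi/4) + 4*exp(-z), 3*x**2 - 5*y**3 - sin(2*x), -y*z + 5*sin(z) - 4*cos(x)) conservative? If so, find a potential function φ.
No, ∇×F = (-z, -4*sin(x) - 4*sqrt(2)*cos(z + pi/4) - 4*exp(-z), 6*x - 2*cos(2*x)) ≠ 0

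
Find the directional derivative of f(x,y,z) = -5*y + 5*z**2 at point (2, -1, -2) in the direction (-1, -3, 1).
-5*sqrt(11)/11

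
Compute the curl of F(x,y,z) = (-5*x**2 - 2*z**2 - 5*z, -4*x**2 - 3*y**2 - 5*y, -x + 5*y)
(5, -4*z - 4, -8*x)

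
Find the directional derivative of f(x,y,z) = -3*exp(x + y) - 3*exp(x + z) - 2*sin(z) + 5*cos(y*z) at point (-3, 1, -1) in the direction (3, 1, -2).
sqrt(14)*(-15*exp(4)*sin(1) - 12*exp(2) - 3 + 4*exp(4)*cos(1))*exp(-4)/14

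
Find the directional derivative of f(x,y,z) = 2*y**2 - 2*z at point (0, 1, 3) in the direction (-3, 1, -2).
4*sqrt(14)/7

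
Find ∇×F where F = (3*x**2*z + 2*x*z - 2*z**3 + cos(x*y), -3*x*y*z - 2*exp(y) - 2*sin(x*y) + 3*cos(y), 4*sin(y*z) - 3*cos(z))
(3*x*y + 4*z*cos(y*z), 3*x**2 + 2*x - 6*z**2, x*sin(x*y) - 3*y*z - 2*y*cos(x*y))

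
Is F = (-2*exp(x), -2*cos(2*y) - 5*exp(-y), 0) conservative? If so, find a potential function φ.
Yes, F is conservative. φ = -2*exp(x) - sin(2*y) + 5*exp(-y)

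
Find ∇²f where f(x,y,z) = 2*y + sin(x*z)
(-x**2 - z**2)*sin(x*z)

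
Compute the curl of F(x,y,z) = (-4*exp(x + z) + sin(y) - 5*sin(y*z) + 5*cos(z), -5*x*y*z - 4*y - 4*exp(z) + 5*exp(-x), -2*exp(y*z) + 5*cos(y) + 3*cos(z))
(5*x*y - 2*z*exp(y*z) + 4*exp(z) - 5*sin(y), -5*y*cos(y*z) - 4*exp(x + z) - 5*sin(z), -5*y*z + 5*z*cos(y*z) - cos(y) - 5*exp(-x))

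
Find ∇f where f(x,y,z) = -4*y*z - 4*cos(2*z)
(0, -4*z, -4*y + 8*sin(2*z))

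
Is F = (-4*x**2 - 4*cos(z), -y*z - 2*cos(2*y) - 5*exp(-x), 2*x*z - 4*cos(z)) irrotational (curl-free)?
No, ∇×F = (y, -2*z + 4*sin(z), 5*exp(-x))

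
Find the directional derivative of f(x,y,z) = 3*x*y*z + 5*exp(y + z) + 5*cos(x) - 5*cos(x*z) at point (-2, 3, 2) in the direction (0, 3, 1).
sqrt(10)*(-27/5 + sin(4) + 2*exp(5))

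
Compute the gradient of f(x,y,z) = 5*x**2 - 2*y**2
(10*x, -4*y, 0)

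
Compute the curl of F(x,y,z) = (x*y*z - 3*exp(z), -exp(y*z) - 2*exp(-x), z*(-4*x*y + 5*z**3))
(-4*x*z + y*exp(y*z), x*y + 4*y*z - 3*exp(z), -x*z + 2*exp(-x))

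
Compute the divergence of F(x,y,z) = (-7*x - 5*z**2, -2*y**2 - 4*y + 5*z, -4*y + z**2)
-4*y + 2*z - 11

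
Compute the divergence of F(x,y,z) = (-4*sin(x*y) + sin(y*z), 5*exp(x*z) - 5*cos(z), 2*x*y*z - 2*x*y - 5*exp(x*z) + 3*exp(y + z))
2*x*y - 5*x*exp(x*z) - 4*y*cos(x*y) + 3*exp(y + z)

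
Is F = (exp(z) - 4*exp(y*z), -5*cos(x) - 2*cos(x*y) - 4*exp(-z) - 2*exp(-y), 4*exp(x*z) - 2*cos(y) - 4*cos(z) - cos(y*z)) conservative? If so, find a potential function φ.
No, ∇×F = (z*sin(y*z) + 2*sin(y) - 4*exp(-z), -4*y*exp(y*z) - 4*z*exp(x*z) + exp(z), 2*y*sin(x*y) + 4*z*exp(y*z) + 5*sin(x)) ≠ 0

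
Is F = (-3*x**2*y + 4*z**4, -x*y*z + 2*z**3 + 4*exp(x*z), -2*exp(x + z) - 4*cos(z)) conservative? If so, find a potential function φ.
No, ∇×F = (x*y - 4*x*exp(x*z) - 6*z**2, 16*z**3 + 2*exp(x + z), 3*x**2 - y*z + 4*z*exp(x*z)) ≠ 0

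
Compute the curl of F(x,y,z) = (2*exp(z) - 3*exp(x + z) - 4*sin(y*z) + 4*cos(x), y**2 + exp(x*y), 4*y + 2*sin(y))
(2*cos(y) + 4, -4*y*cos(y*z) + 2*exp(z) - 3*exp(x + z), y*exp(x*y) + 4*z*cos(y*z))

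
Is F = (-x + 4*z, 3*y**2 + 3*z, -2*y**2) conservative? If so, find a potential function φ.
No, ∇×F = (-4*y - 3, 4, 0) ≠ 0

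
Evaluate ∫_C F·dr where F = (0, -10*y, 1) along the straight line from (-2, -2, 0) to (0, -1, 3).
18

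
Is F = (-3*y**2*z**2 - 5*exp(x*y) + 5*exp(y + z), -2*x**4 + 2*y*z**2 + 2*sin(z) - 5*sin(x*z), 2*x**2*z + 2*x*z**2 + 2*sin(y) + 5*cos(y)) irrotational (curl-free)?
No, ∇×F = (5*x*cos(x*z) - 4*y*z - 5*sin(y) + 2*cos(y) - 2*cos(z), -4*x*z - 6*y**2*z - 2*z**2 + 5*exp(y + z), -8*x**3 + 5*x*exp(x*y) + 6*y*z**2 - 5*z*cos(x*z) - 5*exp(y + z))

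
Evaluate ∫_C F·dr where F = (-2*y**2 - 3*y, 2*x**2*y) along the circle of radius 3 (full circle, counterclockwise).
27*pi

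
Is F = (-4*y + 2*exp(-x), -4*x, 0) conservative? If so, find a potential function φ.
Yes, F is conservative. φ = -4*x*y - 2*exp(-x)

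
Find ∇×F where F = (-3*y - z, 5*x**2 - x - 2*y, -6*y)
(-6, -1, 10*x + 2)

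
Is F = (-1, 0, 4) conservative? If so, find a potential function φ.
Yes, F is conservative. φ = -x + 4*z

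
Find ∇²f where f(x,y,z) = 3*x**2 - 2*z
6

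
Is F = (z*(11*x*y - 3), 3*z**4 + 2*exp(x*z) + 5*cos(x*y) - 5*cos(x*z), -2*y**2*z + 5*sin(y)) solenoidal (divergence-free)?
No, ∇·F = -5*x*sin(x*y) - 2*y**2 + 11*y*z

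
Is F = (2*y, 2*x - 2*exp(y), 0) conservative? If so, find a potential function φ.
Yes, F is conservative. φ = 2*x*y - 2*exp(y)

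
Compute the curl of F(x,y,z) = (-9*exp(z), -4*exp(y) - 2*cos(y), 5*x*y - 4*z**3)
(5*x, -5*y - 9*exp(z), 0)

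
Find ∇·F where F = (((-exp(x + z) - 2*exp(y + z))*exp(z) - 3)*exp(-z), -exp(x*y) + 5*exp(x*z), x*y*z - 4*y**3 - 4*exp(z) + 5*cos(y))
x*y - x*exp(x*y) - 4*exp(z) - exp(x + z)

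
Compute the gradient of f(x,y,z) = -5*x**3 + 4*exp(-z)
(-15*x**2, 0, -4*exp(-z))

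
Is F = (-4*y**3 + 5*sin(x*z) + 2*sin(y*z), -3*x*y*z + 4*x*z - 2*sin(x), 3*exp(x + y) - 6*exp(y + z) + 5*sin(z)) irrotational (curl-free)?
No, ∇×F = (3*x*y - 4*x + 3*exp(x + y) - 6*exp(y + z), 5*x*cos(x*z) + 2*y*cos(y*z) - 3*exp(x + y), 12*y**2 - 3*y*z - 2*z*cos(y*z) + 4*z - 2*cos(x))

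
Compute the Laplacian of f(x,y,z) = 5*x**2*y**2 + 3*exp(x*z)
3*x**2*exp(x*z) + 10*x**2 + 10*y**2 + 3*z**2*exp(x*z)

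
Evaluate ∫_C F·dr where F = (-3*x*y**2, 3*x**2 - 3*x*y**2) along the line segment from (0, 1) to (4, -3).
-64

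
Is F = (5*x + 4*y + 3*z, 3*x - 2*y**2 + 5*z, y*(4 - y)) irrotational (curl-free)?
No, ∇×F = (-2*y - 1, 3, -1)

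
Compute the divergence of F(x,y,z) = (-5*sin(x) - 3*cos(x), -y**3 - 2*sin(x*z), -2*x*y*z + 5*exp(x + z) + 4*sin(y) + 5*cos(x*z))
-2*x*y - 5*x*sin(x*z) - 3*y**2 + 5*exp(x + z) + 3*sin(x) - 5*cos(x)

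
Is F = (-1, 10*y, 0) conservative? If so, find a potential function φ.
Yes, F is conservative. φ = -x + 5*y**2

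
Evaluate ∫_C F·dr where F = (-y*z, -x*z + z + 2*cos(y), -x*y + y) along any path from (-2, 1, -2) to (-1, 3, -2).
-6 - 2*sin(1) + 2*sin(3)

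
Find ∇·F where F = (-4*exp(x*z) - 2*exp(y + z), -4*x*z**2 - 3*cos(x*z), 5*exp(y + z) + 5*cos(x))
-4*z*exp(x*z) + 5*exp(y + z)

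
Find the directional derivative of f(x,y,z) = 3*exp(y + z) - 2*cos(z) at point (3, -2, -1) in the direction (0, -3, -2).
sqrt(13)*(-15 + 4*exp(3)*sin(1))*exp(-3)/13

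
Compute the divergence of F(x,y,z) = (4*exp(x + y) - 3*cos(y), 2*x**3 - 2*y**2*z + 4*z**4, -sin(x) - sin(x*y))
-4*y*z + 4*exp(x + y)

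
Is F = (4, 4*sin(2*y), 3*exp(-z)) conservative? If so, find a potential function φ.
Yes, F is conservative. φ = 4*x - 2*cos(2*y) - 3*exp(-z)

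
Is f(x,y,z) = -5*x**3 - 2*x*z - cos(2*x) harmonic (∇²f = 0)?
No, ∇²f = -30*x + 4*cos(2*x)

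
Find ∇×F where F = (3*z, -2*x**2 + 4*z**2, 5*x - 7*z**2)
(-8*z, -2, -4*x)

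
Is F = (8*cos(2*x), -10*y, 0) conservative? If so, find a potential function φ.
Yes, F is conservative. φ = -5*y**2 + 4*sin(2*x)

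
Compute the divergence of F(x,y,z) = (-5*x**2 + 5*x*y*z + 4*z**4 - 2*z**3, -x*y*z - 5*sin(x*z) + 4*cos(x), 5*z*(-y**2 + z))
-x*z - 10*x - 5*y**2 + 5*y*z + 10*z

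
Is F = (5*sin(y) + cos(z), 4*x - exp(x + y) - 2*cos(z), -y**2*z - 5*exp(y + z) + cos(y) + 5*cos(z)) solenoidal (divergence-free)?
No, ∇·F = -y**2 - exp(x + y) - 5*exp(y + z) - 5*sin(z)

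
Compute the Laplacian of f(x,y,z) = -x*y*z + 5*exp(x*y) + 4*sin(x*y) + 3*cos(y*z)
5*x**2*exp(x*y) - 4*x**2*sin(x*y) + y**2*(5*exp(x*y) - 4*sin(x*y)) - 3*y**2*cos(y*z) - 3*z**2*cos(y*z)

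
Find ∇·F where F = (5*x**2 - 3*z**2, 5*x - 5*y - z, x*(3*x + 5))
10*x - 5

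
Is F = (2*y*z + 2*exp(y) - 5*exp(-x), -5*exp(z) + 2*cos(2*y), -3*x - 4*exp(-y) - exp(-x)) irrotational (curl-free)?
No, ∇×F = (5*exp(z) + 4*exp(-y), 2*y + 3 - exp(-x), -2*z - 2*exp(y))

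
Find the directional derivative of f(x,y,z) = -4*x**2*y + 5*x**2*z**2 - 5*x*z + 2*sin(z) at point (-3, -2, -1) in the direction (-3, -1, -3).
6*sqrt(19)*(80 - cos(1))/19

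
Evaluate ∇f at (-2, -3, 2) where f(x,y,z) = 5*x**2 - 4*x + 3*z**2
(-24, 0, 12)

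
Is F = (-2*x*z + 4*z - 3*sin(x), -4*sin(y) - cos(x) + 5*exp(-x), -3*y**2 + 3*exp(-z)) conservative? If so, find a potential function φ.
No, ∇×F = (-6*y, 4 - 2*x, sin(x) - 5*exp(-x)) ≠ 0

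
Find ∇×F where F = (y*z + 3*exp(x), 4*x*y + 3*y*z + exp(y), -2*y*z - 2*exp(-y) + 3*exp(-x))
(-3*y - 2*z + 2*exp(-y), y + 3*exp(-x), 4*y - z)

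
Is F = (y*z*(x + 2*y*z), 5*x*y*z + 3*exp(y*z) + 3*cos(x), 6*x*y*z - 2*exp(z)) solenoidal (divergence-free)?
No, ∇·F = 6*x*y + 5*x*z + y*z + 3*z*exp(y*z) - 2*exp(z)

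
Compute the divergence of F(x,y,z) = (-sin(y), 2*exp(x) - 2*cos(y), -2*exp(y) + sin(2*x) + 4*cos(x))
2*sin(y)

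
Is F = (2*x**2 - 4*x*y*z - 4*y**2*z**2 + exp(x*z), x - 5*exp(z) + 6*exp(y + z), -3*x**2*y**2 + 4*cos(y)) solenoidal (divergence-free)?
No, ∇·F = 4*x - 4*y*z + z*exp(x*z) + 6*exp(y + z)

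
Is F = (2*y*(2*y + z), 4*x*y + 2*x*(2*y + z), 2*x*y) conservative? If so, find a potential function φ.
Yes, F is conservative. φ = 2*x*y*(2*y + z)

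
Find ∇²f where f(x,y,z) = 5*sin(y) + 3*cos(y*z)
-3*y**2*cos(y*z) - 3*z**2*cos(y*z) - 5*sin(y)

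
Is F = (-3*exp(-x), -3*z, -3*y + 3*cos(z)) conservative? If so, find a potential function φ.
Yes, F is conservative. φ = -3*y*z + 3*sin(z) + 3*exp(-x)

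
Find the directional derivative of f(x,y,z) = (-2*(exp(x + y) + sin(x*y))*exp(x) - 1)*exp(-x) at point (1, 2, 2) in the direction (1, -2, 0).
sqrt(5)*(1 + 2*exp(4))*exp(-1)/5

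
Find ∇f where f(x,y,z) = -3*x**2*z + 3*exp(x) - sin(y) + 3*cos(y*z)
(-6*x*z + 3*exp(x), -3*z*sin(y*z) - cos(y), -3*x**2 - 3*y*sin(y*z))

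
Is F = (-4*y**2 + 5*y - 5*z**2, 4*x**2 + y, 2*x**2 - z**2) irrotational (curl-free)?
No, ∇×F = (0, -4*x - 10*z, 8*x + 8*y - 5)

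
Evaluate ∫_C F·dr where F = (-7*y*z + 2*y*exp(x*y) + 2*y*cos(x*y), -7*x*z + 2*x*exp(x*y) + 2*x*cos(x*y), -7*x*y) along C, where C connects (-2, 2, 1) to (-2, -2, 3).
-112 + 4*sin(4) + 4*sinh(4)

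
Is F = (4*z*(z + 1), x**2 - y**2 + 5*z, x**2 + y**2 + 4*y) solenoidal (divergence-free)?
No, ∇·F = -2*y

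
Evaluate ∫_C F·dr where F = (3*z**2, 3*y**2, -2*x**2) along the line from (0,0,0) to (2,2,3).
18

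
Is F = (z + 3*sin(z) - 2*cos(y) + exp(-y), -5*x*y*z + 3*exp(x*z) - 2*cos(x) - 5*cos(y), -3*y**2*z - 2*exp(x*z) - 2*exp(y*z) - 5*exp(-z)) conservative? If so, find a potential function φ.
No, ∇×F = (5*x*y - 3*x*exp(x*z) - 6*y*z - 2*z*exp(y*z), 2*z*exp(x*z) + 3*cos(z) + 1, -5*y*z + 3*z*exp(x*z) + 2*sin(x) - 2*sin(y) + exp(-y)) ≠ 0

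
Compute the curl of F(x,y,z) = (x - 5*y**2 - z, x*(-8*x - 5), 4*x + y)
(1, -5, -16*x + 10*y - 5)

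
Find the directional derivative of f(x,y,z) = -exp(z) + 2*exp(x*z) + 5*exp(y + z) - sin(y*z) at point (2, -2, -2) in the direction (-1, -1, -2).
sqrt(6)*(-19/6 + exp(2)/3 - exp(4)*cos(4))*exp(-4)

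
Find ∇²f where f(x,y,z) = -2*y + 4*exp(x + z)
8*exp(x + z)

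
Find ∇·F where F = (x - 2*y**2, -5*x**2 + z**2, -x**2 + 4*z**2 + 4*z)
8*z + 5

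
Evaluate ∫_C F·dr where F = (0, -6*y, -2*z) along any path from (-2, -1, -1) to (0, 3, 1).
-24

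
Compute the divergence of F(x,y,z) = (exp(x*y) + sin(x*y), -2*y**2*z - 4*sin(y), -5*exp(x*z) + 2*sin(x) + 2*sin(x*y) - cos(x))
-5*x*exp(x*z) - 4*y*z + y*exp(x*y) + y*cos(x*y) - 4*cos(y)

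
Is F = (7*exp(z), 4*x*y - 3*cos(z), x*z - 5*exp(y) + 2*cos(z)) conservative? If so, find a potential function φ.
No, ∇×F = (-5*exp(y) - 3*sin(z), -z + 7*exp(z), 4*y) ≠ 0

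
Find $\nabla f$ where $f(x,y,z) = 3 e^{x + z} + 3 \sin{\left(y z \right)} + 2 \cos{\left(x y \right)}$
(-2*y*sin(x*y) + 3*exp(x + z), -2*x*sin(x*y) + 3*z*cos(y*z), 3*y*cos(y*z) + 3*exp(x + z))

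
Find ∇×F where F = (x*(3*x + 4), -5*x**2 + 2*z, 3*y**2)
(6*y - 2, 0, -10*x)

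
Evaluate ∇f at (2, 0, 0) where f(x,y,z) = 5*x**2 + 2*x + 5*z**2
(22, 0, 0)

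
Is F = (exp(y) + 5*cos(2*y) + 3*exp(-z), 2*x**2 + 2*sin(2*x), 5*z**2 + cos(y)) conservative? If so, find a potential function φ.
No, ∇×F = (-sin(y), -3*exp(-z), 4*x - exp(y) + 10*sin(2*y) + 4*cos(2*x)) ≠ 0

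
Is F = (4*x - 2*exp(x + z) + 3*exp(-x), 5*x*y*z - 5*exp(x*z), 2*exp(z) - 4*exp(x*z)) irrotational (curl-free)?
No, ∇×F = (5*x*(-y + exp(x*z)), 4*z*exp(x*z) - 2*exp(x + z), 5*z*(y - exp(x*z)))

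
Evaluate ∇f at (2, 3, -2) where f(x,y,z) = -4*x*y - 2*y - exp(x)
(-12 - exp(2), -10, 0)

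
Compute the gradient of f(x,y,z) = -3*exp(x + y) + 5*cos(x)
(-3*exp(x + y) - 5*sin(x), -3*exp(x + y), 0)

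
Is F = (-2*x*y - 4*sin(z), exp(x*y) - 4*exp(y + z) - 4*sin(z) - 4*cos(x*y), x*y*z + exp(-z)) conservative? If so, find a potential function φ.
No, ∇×F = (x*z + 4*exp(y + z) + 4*cos(z), -y*z - 4*cos(z), 2*x + y*exp(x*y) + 4*y*sin(x*y)) ≠ 0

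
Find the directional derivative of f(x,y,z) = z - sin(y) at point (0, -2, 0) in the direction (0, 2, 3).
sqrt(13)*(3 - 2*cos(2))/13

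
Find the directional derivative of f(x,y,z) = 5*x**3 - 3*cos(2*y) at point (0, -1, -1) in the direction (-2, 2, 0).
-3*sqrt(2)*sin(2)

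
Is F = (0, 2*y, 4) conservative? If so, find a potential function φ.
Yes, F is conservative. φ = y**2 + 4*z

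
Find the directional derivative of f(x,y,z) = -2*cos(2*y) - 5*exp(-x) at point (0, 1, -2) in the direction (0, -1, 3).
-2*sqrt(10)*sin(2)/5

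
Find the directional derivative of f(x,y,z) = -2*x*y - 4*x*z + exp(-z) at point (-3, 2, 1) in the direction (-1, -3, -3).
sqrt(19)*(3 - 46*E)*exp(-1)/19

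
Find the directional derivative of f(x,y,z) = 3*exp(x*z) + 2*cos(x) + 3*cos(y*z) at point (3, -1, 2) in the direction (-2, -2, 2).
sqrt(3)*(-3*sin(2) + 2*sin(3)/3 + exp(6))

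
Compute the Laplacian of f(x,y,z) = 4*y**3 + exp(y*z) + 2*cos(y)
y**2*exp(y*z) + 24*y + z**2*exp(y*z) - 2*cos(y)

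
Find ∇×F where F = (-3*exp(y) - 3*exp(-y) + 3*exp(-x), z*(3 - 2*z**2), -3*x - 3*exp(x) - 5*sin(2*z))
(6*z**2 - 3, 3*exp(x) + 3, 6*sinh(y))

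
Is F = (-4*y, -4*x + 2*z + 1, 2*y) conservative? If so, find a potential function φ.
Yes, F is conservative. φ = y*(-4*x + 2*z + 1)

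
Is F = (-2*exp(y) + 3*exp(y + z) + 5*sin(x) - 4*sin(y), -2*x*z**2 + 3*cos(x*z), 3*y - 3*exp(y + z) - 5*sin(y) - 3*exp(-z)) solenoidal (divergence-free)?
No, ∇·F = -3*exp(y + z) + 5*cos(x) + 3*exp(-z)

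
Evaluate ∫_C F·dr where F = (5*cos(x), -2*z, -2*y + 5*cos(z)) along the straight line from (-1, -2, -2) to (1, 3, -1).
5*sin(1) + 5*sin(2) + 14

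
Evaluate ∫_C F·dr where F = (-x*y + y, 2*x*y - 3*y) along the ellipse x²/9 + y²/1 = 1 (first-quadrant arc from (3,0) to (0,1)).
7/2 - 3*pi/4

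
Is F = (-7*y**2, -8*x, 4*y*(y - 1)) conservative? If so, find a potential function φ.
No, ∇×F = (8*y - 4, 0, 14*y - 8) ≠ 0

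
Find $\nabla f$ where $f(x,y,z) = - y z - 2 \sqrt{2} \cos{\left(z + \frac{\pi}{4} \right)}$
(0, -z, -y + 2*sqrt(2)*sin(z + pi/4))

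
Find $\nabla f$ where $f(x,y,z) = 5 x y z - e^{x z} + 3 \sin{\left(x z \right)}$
(z*(5*y - exp(x*z) + 3*cos(x*z)), 5*x*z, x*(5*y - exp(x*z) + 3*cos(x*z)))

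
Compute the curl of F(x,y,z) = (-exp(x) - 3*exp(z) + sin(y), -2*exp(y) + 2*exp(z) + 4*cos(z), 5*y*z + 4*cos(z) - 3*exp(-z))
(5*z - 2*exp(z) + 4*sin(z), -3*exp(z), -cos(y))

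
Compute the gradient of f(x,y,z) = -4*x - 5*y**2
(-4, -10*y, 0)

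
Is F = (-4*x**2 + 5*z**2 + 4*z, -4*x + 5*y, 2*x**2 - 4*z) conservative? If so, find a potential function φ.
No, ∇×F = (0, -4*x + 10*z + 4, -4) ≠ 0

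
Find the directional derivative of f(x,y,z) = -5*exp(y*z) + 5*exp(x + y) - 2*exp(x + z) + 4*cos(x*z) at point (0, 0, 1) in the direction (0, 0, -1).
2*E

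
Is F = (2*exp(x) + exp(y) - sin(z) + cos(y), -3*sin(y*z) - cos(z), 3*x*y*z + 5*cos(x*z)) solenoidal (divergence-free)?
No, ∇·F = 3*x*y - 5*x*sin(x*z) - 3*z*cos(y*z) + 2*exp(x)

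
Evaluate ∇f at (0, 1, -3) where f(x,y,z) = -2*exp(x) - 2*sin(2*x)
(-6, 0, 0)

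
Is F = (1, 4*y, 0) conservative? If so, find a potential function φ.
Yes, F is conservative. φ = x + 2*y**2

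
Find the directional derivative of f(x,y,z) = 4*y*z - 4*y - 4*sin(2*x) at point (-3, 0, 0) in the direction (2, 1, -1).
-2*sqrt(6)*(1 + 4*cos(6))/3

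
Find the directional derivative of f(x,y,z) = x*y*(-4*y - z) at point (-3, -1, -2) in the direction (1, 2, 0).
-66*sqrt(5)/5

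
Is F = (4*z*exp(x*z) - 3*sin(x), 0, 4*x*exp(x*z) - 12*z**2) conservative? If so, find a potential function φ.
Yes, F is conservative. φ = -4*z**3 + 4*exp(x*z) + 3*cos(x)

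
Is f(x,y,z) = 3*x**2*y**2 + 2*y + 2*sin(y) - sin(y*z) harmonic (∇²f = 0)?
No, ∇²f = 6*x**2 + y**2*sin(y*z) + 6*y**2 + z**2*sin(y*z) - 2*sin(y)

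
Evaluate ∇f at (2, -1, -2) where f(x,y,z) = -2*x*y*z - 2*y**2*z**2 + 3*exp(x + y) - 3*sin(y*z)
(-4 + 3*E, 6*cos(2) + 3*E + 24, 3*cos(2) + 12)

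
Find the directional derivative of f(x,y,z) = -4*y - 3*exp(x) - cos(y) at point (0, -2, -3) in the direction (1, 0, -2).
-3*sqrt(5)/5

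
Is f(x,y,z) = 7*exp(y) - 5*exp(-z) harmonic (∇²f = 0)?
No, ∇²f = 7*exp(y) - 5*exp(-z)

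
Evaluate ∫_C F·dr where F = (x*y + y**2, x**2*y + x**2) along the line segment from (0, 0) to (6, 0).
0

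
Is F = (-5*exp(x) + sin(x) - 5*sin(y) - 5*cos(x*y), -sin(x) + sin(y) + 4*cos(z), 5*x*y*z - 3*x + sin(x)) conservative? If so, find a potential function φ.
No, ∇×F = (5*x*z + 4*sin(z), -5*y*z - cos(x) + 3, -5*x*sin(x*y) - cos(x) + 5*cos(y)) ≠ 0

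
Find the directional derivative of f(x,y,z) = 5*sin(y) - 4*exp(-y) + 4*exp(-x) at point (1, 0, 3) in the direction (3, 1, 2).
3*sqrt(14)*(-4 + 3*E)*exp(-1)/14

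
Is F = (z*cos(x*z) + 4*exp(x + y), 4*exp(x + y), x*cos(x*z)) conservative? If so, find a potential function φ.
Yes, F is conservative. φ = 4*exp(x + y) + sin(x*z)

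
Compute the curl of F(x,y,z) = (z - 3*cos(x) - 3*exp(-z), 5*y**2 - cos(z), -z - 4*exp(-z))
(-sin(z), 1 + 3*exp(-z), 0)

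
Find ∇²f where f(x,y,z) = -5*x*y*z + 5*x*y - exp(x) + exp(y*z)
y**2*exp(y*z) + z**2*exp(y*z) - exp(x)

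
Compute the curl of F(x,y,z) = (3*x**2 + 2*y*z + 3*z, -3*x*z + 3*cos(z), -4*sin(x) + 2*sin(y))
(3*x + 3*sin(z) + 2*cos(y), 2*y + 4*cos(x) + 3, -5*z)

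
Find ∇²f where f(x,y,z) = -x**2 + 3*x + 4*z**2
6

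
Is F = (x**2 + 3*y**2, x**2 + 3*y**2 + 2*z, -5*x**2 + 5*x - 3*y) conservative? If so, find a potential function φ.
No, ∇×F = (-5, 10*x - 5, 2*x - 6*y) ≠ 0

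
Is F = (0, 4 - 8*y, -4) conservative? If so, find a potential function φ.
Yes, F is conservative. φ = -4*y**2 + 4*y - 4*z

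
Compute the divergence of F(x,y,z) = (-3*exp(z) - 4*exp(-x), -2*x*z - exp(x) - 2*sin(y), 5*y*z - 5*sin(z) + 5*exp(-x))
5*y - 2*cos(y) - 5*cos(z) + 4*exp(-x)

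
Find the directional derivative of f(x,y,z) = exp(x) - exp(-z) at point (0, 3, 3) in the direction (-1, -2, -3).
sqrt(14)*(-exp(3) - 3)*exp(-3)/14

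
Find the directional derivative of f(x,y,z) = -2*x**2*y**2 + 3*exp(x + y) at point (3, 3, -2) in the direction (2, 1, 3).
9*sqrt(14)*(-36 + exp(6))/14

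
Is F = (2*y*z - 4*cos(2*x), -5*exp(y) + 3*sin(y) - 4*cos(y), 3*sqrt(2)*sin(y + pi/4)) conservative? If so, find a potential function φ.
No, ∇×F = (3*sqrt(2)*cos(y + pi/4), 2*y, -2*z) ≠ 0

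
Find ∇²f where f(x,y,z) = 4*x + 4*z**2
8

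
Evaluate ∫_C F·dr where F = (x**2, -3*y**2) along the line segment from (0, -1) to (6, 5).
-54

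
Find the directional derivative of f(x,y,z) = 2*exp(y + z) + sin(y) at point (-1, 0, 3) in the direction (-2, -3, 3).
-3*sqrt(22)/22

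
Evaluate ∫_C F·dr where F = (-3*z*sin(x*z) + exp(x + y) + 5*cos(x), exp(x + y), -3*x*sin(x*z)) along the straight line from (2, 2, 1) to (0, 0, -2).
-exp(4) - 5*sin(2) - 3*cos(2) + 4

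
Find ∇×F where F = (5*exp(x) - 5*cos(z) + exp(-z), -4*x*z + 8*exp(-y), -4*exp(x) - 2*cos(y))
(4*x + 2*sin(y), 4*exp(x) + 5*sin(z) - exp(-z), -4*z)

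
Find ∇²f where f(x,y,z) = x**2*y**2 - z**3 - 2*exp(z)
2*x**2 + 2*y**2 - 6*z - 2*exp(z)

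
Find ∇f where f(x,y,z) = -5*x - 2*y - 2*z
(-5, -2, -2)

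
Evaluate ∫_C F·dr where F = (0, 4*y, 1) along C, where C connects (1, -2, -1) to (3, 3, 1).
12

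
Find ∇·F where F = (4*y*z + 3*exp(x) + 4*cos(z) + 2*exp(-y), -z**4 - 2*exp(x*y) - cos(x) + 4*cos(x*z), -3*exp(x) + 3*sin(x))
-2*x*exp(x*y) + 3*exp(x)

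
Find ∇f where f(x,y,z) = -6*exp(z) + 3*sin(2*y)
(0, 6*cos(2*y), -6*exp(z))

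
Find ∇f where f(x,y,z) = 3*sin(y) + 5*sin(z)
(0, 3*cos(y), 5*cos(z))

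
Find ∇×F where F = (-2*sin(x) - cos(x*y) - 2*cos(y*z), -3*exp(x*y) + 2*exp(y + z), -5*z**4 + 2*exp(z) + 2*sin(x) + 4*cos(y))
(-2*exp(y + z) - 4*sin(y), 2*y*sin(y*z) - 2*cos(x), -x*sin(x*y) - 3*y*exp(x*y) - 2*z*sin(y*z))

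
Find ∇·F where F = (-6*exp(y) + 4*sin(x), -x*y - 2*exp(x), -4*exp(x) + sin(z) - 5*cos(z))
-x + 5*sin(z) + 4*cos(x) + cos(z)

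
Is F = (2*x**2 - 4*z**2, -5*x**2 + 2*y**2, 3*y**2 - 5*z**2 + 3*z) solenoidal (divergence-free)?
No, ∇·F = 4*x + 4*y - 10*z + 3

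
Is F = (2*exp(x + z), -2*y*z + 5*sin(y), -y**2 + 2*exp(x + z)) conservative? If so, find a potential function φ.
Yes, F is conservative. φ = -y**2*z + 2*exp(x + z) - 5*cos(y)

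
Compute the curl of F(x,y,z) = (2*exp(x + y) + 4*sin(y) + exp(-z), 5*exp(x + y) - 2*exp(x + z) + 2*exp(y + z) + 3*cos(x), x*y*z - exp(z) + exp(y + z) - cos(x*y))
(x*z + x*sin(x*y) + 2*exp(x + z) - exp(y + z), -y*z - y*sin(x*y) - exp(-z), 3*exp(x + y) - 2*exp(x + z) - 3*sin(x) - 4*cos(y))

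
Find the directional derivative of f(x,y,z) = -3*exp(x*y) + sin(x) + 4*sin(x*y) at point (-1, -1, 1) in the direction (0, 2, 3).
2*sqrt(13)*(-4*cos(1) + 3*E)/13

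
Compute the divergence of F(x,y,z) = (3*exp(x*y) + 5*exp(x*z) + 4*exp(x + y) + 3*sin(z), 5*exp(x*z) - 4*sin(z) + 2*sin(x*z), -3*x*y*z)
-3*x*y + 3*y*exp(x*y) + 5*z*exp(x*z) + 4*exp(x + y)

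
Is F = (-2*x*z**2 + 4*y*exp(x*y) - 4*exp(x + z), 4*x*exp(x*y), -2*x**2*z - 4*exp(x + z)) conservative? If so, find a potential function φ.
Yes, F is conservative. φ = -x**2*z**2 + 4*exp(x*y) - 4*exp(x + z)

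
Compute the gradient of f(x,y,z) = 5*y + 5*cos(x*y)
(-5*y*sin(x*y), -5*x*sin(x*y) + 5, 0)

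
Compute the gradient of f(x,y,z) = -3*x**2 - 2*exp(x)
(-6*x - 2*exp(x), 0, 0)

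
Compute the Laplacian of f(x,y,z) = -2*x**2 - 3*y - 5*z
-4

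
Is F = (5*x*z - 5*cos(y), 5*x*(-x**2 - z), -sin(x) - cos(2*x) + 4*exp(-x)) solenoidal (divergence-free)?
No, ∇·F = 5*z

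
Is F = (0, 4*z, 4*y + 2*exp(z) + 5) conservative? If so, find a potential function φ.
Yes, F is conservative. φ = 4*y*z + 5*z + 2*exp(z)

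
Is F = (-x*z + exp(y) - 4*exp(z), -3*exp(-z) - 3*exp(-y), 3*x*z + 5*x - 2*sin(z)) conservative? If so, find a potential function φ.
No, ∇×F = (-3*exp(-z), -x - 3*z - 4*exp(z) - 5, -exp(y)) ≠ 0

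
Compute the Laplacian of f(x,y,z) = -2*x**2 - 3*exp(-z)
-4 - 3*exp(-z)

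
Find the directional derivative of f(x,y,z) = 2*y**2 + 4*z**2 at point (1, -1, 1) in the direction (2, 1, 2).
4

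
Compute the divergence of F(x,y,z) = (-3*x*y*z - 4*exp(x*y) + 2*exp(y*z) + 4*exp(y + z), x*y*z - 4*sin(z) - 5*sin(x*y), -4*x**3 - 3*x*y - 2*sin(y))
x*z - 5*x*cos(x*y) - 3*y*z - 4*y*exp(x*y)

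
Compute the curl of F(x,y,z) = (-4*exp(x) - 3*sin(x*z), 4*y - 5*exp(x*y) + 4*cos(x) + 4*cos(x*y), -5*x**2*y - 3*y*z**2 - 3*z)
(-5*x**2 - 3*z**2, x*(10*y - 3*cos(x*z)), -5*y*exp(x*y) - 4*y*sin(x*y) - 4*sin(x))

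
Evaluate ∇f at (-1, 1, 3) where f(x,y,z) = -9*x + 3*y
(-9, 3, 0)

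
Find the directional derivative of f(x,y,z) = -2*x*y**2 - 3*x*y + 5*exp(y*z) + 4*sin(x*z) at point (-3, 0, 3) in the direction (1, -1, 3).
-24*sqrt(11)*(cos(9) + 1)/11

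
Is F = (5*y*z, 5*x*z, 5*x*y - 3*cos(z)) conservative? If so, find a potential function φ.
Yes, F is conservative. φ = 5*x*y*z - 3*sin(z)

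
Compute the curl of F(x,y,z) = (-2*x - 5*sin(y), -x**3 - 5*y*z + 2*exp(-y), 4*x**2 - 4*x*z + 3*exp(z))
(5*y, -8*x + 4*z, -3*x**2 + 5*cos(y))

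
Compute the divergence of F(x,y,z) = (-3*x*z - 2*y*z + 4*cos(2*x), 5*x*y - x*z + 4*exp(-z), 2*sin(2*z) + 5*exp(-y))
5*x - 3*z - 8*sin(2*x) + 4*cos(2*z)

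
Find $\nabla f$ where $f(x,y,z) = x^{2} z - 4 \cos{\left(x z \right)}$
(2*z*(x + 2*sin(x*z)), 0, x*(x + 4*sin(x*z)))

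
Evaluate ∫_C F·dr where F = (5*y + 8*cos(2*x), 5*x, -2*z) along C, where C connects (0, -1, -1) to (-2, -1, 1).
10 - 4*sin(4)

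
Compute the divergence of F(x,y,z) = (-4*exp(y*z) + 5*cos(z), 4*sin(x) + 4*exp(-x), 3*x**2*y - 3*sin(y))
0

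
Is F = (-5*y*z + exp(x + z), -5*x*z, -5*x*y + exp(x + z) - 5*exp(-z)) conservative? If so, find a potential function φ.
Yes, F is conservative. φ = -5*x*y*z + exp(x + z) + 5*exp(-z)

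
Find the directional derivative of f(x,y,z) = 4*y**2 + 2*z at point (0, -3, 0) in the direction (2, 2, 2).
-22*sqrt(3)/3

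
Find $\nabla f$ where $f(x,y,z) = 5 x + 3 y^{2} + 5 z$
(5, 6*y, 5)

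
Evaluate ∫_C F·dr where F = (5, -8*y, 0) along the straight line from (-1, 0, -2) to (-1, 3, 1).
-36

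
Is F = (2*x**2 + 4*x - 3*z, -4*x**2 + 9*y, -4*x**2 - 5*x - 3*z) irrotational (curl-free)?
No, ∇×F = (0, 8*x + 2, -8*x)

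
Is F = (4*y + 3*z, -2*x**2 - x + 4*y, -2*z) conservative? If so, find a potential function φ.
No, ∇×F = (0, 3, -4*x - 5) ≠ 0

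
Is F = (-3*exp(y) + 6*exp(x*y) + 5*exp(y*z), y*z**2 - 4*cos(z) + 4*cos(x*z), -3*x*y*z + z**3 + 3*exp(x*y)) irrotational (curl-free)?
No, ∇×F = (-3*x*z + 3*x*exp(x*y) + 4*x*sin(x*z) - 2*y*z - 4*sin(z), y*(3*z - 3*exp(x*y) + 5*exp(y*z)), -6*x*exp(x*y) - 5*z*exp(y*z) - 4*z*sin(x*z) + 3*exp(y))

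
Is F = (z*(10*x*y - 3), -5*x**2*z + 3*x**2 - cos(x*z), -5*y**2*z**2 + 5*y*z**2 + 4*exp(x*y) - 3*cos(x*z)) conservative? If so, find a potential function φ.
No, ∇×F = (5*x**2 + 4*x*exp(x*y) - x*sin(x*z) - 10*y*z**2 + 5*z**2, 10*x*y - 4*y*exp(x*y) - 3*z*sin(x*z) - 3, -20*x*z + 6*x + z*sin(x*z)) ≠ 0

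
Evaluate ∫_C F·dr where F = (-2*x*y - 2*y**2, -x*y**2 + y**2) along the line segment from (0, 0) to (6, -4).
320/3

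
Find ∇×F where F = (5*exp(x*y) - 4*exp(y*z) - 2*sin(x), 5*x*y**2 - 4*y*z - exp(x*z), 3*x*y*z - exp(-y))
(3*x*z + x*exp(x*z) + 4*y + exp(-y), y*(-3*z - 4*exp(y*z)), -5*x*exp(x*y) + 5*y**2 - z*exp(x*z) + 4*z*exp(y*z))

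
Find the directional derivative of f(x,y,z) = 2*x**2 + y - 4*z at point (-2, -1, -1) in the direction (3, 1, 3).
-35*sqrt(19)/19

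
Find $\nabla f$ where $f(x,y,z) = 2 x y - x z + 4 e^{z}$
(2*y - z, 2*x, -x + 4*exp(z))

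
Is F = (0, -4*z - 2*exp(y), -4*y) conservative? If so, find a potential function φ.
Yes, F is conservative. φ = -4*y*z - 2*exp(y)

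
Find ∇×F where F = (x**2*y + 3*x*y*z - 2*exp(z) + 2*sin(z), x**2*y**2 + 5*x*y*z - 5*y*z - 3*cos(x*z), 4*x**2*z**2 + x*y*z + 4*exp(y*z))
(-5*x*y + x*z - 3*x*sin(x*z) + 5*y + 4*z*exp(y*z), 3*x*y - 8*x*z**2 - y*z - 2*exp(z) + 2*cos(z), -x**2 + 2*x*y**2 - 3*x*z + 5*y*z + 3*z*sin(x*z))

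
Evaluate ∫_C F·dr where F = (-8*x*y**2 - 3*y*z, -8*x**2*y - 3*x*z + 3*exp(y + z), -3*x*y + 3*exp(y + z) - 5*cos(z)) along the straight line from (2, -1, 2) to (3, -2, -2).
-176 - 3*E + 3*exp(-4) + 10*sin(2)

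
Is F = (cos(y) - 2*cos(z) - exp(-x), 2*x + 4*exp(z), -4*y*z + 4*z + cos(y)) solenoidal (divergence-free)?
No, ∇·F = -4*y + 4 + exp(-x)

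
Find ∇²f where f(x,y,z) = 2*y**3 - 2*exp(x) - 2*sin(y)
12*y - 2*exp(x) + 2*sin(y)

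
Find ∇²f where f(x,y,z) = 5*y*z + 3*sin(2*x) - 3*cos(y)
-12*sin(2*x) + 3*cos(y)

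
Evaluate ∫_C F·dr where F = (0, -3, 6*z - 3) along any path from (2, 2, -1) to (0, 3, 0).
-9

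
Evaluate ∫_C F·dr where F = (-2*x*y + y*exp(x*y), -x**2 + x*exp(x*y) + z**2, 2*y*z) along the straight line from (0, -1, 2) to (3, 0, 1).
4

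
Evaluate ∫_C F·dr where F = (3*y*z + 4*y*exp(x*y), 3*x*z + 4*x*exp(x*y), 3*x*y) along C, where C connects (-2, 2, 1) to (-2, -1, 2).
-4*exp(-4) + 24 + 4*exp(2)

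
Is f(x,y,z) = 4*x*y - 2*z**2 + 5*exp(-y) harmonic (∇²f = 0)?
No, ∇²f = -4 + 5*exp(-y)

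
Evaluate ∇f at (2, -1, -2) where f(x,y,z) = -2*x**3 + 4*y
(-24, 4, 0)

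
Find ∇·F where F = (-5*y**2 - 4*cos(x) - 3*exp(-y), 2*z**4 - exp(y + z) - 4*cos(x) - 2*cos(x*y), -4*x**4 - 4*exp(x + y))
2*x*sin(x*y) - exp(y + z) + 4*sin(x)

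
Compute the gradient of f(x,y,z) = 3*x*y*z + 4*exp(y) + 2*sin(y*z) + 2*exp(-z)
(3*y*z, 3*x*z + 2*z*cos(y*z) + 4*exp(y), 3*x*y + 2*y*cos(y*z) - 2*exp(-z))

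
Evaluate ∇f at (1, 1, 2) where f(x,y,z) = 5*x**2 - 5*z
(10, 0, -5)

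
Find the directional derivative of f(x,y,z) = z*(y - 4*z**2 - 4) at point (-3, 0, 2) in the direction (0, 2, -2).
27*sqrt(2)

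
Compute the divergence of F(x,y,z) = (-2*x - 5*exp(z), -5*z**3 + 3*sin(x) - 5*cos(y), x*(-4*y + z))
x + 5*sin(y) - 2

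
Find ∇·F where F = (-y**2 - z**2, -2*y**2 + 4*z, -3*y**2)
-4*y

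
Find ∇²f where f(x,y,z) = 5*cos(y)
-5*cos(y)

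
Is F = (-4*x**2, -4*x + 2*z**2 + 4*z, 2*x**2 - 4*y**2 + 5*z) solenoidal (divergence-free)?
No, ∇·F = 5 - 8*x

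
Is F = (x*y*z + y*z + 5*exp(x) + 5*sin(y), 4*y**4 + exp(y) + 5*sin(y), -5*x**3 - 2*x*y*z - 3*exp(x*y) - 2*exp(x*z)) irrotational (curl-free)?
No, ∇×F = (x*(-2*z - 3*exp(x*y)), 15*x**2 + x*y + 2*y*z + 3*y*exp(x*y) + y + 2*z*exp(x*z), -x*z - z - 5*cos(y))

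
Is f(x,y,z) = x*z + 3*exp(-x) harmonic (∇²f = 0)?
No, ∇²f = 3*exp(-x)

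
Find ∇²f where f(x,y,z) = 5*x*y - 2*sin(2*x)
8*sin(2*x)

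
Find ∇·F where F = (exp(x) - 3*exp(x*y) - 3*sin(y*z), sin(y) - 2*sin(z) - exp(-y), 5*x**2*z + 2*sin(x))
5*x**2 - 3*y*exp(x*y) + exp(x) + cos(y) + exp(-y)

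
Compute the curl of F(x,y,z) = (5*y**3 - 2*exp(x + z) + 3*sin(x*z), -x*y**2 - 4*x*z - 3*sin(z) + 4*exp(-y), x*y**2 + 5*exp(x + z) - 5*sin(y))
(2*x*y + 4*x - 5*cos(y) + 3*cos(z), 3*x*cos(x*z) - y**2 - 7*exp(x + z), -16*y**2 - 4*z)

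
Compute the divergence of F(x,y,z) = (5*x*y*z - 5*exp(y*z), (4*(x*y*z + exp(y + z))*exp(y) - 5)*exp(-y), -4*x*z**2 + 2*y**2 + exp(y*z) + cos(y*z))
-4*x*z + 5*y*z + y*exp(y*z) - y*sin(y*z) + 4*exp(y + z) + 5*exp(-y)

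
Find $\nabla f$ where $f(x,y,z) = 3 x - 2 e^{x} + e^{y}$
(3 - 2*exp(x), exp(y), 0)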